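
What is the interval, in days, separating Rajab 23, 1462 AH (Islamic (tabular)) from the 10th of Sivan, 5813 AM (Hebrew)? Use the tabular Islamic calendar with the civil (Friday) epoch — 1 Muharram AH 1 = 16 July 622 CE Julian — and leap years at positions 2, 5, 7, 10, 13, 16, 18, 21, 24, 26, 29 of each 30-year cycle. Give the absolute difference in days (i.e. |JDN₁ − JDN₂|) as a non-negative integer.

JDN of the first date = 2466369.
JDN of the second date = 2471050.
|2471050 − 2466369| = 4681.

4681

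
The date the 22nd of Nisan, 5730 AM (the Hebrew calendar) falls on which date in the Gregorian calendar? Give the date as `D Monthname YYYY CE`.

Julian Day Number of the source date = 2440705.
Converting JDN 2440705 to the Gregorian calendar gives 28 April 1970 CE.

28 April 1970 CE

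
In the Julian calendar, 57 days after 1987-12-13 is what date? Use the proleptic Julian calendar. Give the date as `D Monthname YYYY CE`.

The starting date is JDN 2447156; 2447156 + 57 = 2447213.
JDN 2447213 corresponds to 8 February 1988 CE.

8 February 1988 CE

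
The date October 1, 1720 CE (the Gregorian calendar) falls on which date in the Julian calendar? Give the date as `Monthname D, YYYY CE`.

September 20, 1720 CE

For dates in this range the Gregorian date is 11 days ahead of the Julian.
1 October 1720 Gregorian − 11 days → 20 September 1720 Julian.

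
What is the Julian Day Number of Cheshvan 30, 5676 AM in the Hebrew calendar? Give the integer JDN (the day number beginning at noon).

In the Gregorian calendar the same day is 7 November 1915.
JDN 2400001 is 17 November 1858 CE (Gregorian), MJD 0; the target day is +20808 days from there, so JDN = 2420809.

2420809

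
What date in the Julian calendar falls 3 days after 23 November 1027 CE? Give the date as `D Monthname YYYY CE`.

JDN of 23 November 1027 CE = 2096496.
2096496 + 3 = 2096499.
JDN 2096499 in the Julian calendar is 26 November 1027 CE.

26 November 1027 CE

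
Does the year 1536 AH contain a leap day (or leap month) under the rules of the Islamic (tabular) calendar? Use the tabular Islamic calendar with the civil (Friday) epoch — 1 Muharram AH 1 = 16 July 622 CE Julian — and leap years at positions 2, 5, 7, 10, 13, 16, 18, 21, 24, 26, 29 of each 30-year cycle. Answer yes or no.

no

Year 1536 AH is year 6 of its 30-year cycle; leap positions are 2, 5, 7, 10, 13, 16, 18, 21, 24, 26, 29, so it is a common year (354 days).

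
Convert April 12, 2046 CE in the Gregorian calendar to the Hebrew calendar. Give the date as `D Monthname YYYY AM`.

Both dates share Julian Day Number 2468448; in the Hebrew calendar that is 6 Nisan 5806 AM.

6 Nisan 5806 AM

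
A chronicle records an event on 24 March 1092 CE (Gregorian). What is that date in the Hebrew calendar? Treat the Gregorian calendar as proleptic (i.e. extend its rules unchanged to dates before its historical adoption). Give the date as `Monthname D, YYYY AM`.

Julian Day Number of the source date = 2119988.
Converting JDN 2119988 to the Hebrew calendar gives 8 Nisan 4852 AM.

Nisan 8, 4852 AM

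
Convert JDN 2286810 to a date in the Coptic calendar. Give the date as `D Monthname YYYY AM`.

15 Koiak 1265 AM

The proleptic Gregorian equivalent of JDN 2286810 is 21 December 1548.
In the Coptic calendar that day is 15 Koiak 1265 AM.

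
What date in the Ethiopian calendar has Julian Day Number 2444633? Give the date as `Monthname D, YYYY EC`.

The Gregorian equivalent of JDN 2444633 is 28 January 1981.
In the Ethiopian calendar that day is Tir 20, 1973 EC.

Tir 20, 1973 EC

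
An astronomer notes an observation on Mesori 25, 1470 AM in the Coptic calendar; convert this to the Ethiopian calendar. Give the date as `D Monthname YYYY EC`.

The source date corresponds to 29 August 1754 in the Gregorian calendar (JDN 2361936).
That day falls on 25 Nehase 1746 EC in the Ethiopian calendar.

25 Nehase 1746 EC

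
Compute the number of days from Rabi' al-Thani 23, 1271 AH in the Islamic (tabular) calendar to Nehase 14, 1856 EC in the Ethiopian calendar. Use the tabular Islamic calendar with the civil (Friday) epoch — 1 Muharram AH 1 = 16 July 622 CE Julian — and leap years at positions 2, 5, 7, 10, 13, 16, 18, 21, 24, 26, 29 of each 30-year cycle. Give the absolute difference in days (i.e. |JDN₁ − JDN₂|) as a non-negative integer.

3506

JDN of the first date = 2398597.
JDN of the second date = 2402103.
|2402103 − 2398597| = 3506.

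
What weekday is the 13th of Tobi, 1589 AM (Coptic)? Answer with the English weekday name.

Monday

Equivalently 20 January 1873 Gregorian, JDN 2405179.
JDN 2405179 mod 7 = 0, and JDN 0 was a Monday, so this is a Monday.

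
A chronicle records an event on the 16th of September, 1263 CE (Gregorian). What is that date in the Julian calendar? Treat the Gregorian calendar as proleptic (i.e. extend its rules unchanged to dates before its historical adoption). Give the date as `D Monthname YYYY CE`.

For dates in this range the Gregorian date is 7 days ahead of the Julian.
16 September 1263 Gregorian − 7 days → 9 September 1263 Julian.

9 September 1263 CE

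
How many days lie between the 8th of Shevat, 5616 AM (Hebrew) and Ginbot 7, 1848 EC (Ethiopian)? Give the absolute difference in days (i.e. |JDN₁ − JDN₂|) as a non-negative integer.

First date → JDN 2398964; second date → JDN 2399084.
The interval is |2398964 − 2399084| = 120 days.

120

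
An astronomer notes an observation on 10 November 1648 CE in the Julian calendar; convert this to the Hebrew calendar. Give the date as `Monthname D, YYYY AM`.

Kislev 5, 5409 AM

Both dates share Julian Day Number 2323304; in the Hebrew calendar that is 5 Kislev 5409 AM.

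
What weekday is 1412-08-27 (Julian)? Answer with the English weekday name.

Equivalently 5 September 1412 Gregorian, JDN 2237030.
2237030 ≡ 5 (mod 7); counting from Monday = 0 gives Saturday.

Saturday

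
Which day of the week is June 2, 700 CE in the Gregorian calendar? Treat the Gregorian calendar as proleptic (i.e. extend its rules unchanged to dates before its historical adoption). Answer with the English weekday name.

1976882 ≡ 5 (mod 7); counting from Monday = 0 gives Saturday.

Saturday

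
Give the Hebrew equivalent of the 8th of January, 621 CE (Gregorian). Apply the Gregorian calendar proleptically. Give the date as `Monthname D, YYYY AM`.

Both dates share Julian Day Number 1947883; in the Hebrew calendar that is 7 Shevat 4381 AM.

Shevat 7, 4381 AM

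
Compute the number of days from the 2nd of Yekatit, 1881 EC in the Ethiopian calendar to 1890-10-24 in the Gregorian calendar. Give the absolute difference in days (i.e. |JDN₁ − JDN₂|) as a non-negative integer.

First date → JDN 2411042; second date → JDN 2411665.
The interval is |2411042 − 2411665| = 623 days.

623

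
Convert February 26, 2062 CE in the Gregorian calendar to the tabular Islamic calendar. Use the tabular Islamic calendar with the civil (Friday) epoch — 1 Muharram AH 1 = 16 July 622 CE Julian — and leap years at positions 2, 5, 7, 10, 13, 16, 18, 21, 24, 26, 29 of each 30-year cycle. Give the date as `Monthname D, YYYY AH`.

Shawwal 16, 1484 AH

Julian Day Number of the source date = 2474247.
Converting JDN 2474247 to the tabular Islamic calendar gives 16 Shawwal 1484 AH.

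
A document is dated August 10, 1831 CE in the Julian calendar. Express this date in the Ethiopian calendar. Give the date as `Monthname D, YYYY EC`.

The source date corresponds to 22 August 1831 in the Gregorian calendar (JDN 2390052).
That day falls on 17 Nehase 1823 EC in the Ethiopian calendar.

Nehase 17, 1823 EC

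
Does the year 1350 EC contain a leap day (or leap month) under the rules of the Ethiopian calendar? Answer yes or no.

no

1350 mod 4 = 2; in the Ethiopian calendar a year is leap when year mod 4 = 3, so it is a common year.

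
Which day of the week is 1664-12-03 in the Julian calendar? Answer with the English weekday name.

Saturday

In the Gregorian calendar this is 13 December 1664 (JDN 2329171).
2329171 ≡ 5 (mod 7); counting from Monday = 0 gives Saturday.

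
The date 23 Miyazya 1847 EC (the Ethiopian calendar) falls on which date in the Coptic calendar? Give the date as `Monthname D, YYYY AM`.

Both dates share Julian Day Number 2398704; in the Coptic calendar that is 23 Parmouti 1571 AM.

Parmouti 23, 1571 AM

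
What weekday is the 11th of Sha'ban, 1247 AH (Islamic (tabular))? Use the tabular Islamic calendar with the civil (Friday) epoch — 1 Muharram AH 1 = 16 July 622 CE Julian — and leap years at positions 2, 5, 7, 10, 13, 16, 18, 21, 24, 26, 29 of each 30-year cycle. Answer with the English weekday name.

Equivalently 15 January 1832 Gregorian, JDN 2390198.
Since JDN mod 7 = 6 (0 = Monday), the day is Sunday.

Sunday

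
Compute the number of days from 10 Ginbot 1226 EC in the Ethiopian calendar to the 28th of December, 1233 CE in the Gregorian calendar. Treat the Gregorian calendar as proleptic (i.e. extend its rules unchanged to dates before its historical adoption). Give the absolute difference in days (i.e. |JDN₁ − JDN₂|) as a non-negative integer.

JDN of the first date = 2171901.
JDN of the second date = 2171766.
|2171766 − 2171901| = 135.

135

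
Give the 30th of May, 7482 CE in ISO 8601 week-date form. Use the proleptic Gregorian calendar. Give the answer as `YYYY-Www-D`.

The weekday is Tuesday (ISO weekday 2).
That Tuesday belongs to ISO week 22 of ISO year 7482.

7482-W22-2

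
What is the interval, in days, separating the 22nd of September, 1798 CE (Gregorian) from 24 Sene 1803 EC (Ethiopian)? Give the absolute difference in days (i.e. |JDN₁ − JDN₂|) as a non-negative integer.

First date → JDN 2378031; second date → JDN 2382694.
The interval is |2378031 − 2382694| = 4663 days.

4663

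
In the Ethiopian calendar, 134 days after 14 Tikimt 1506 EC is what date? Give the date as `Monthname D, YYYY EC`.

Yekatit 28, 1506 EC

The starting date is JDN 2273965; 2273965 + 134 = 2274099.
JDN 2274099 corresponds to Yekatit 28, 1506 EC.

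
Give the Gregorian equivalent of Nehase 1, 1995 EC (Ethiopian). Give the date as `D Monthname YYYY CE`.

7 August 2003 CE

Julian Day Number of the source date = 2452859.
Converting JDN 2452859 to the Gregorian calendar gives 7 August 2003 CE.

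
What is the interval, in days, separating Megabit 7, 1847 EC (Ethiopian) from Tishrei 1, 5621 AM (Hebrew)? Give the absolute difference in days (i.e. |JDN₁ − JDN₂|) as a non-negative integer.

JDN of the first date = 2398658.
JDN of the second date = 2400671.
|2400671 − 2398658| = 2013.

2013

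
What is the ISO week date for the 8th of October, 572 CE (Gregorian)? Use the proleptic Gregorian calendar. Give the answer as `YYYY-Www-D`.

0572-W41-4

The weekday is Thursday (ISO weekday 4).
That Thursday belongs to ISO week 41 of ISO year 572.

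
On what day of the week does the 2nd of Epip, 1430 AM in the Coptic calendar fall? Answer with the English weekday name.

Saturday

This is JDN 2347273 (7 July 1714 Gregorian).
JDN 2347273 mod 7 = 5, and JDN 0 was a Monday, so this is a Saturday.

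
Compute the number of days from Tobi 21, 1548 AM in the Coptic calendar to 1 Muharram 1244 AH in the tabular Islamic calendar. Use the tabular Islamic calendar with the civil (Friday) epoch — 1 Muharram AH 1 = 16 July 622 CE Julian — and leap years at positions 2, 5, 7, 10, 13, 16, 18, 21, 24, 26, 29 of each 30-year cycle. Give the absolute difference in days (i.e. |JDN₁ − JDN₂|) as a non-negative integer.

1294

JDN of the first date = 2390212.
JDN of the second date = 2388918.
|2388918 − 2390212| = 1294.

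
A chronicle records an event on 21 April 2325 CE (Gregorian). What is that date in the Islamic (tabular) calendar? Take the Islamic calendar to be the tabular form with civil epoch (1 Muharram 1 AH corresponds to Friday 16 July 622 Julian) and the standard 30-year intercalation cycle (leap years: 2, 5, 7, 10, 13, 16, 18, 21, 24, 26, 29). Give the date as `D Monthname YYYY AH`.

Both dates share Julian Day Number 2570359; in the tabular Islamic calendar that is 7 Muharram 1756 AH.

7 Muharram 1756 AH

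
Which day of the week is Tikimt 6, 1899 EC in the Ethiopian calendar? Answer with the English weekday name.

This is JDN 2417500 (16 October 1906 Gregorian).
Since JDN mod 7 = 1 (0 = Monday), the day is Tuesday.

Tuesday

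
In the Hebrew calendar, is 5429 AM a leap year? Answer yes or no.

yes

Hebrew year 5429 is year 14 of its 19-year Metonic cycle; leap years are at positions 3, 6, 8, 11, 14, 17, 19, so it is a leap year (13 months).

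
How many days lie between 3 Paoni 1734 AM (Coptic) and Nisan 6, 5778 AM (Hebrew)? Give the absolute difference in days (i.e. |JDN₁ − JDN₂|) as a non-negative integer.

JDN of the first date = 2458280.
JDN of the second date = 2458200.
|2458200 − 2458280| = 80.

80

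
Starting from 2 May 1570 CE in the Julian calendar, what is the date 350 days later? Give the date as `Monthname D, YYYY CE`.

April 17, 1571 CE

The starting date is JDN 2294622; 2294622 + 350 = 2294972.
JDN 2294972 corresponds to April 17, 1571 CE.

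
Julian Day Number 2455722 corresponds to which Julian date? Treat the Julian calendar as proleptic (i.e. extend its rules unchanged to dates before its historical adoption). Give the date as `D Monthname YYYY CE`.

The Gregorian equivalent of JDN 2455722 is 9 June 2011.
In the Julian calendar that day is 27 May 2011 CE.

27 May 2011 CE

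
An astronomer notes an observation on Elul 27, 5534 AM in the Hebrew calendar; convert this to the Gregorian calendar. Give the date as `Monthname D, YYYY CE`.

September 3, 1774 CE

Both dates share Julian Day Number 2369246; in the Gregorian calendar that is 3 September 1774 CE.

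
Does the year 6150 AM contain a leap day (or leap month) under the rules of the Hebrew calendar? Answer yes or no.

Hebrew year 6150 is year 13 of its 19-year Metonic cycle; leap years are at positions 3, 6, 8, 11, 14, 17, 19, so it is a common year (12 months).

no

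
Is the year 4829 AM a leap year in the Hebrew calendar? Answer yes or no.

yes

Hebrew year 4829 is year 3 of its 19-year Metonic cycle; leap years are at positions 3, 6, 8, 11, 14, 17, 19, so it is a leap year (13 months).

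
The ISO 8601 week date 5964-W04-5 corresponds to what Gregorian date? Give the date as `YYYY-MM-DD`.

5964-01-24

ISO week 1 of 5964 is the week containing the first Thursday of 5964.
Week 4, day 5 (Friday) lands on 5964-01-24.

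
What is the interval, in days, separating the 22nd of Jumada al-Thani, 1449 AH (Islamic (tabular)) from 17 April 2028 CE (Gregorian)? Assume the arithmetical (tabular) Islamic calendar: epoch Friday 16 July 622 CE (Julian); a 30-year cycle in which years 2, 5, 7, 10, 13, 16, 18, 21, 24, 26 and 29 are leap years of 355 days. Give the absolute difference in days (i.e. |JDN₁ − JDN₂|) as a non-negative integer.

147

JDN of the first date = 2461732.
JDN of the second date = 2461879.
|2461879 − 2461732| = 147.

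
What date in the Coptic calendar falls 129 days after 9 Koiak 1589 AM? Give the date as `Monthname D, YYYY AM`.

JDN of 9 Koiak 1589 AM = 2405145.
2405145 + 129 = 2405274.
JDN 2405274 in the Coptic calendar is Parmouti 18, 1589 AM.

Parmouti 18, 1589 AM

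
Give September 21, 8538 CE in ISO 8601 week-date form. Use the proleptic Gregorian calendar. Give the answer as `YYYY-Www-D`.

The weekday is Sunday (ISO weekday 7).
That Sunday belongs to ISO week 38 of ISO year 8538.

8538-W38-7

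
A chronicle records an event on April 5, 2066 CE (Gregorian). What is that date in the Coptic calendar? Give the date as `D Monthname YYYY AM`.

Julian Day Number of the source date = 2475746.
Converting JDN 2475746 to the Coptic calendar gives 27 Paremhat 1782 AM.

27 Paremhat 1782 AM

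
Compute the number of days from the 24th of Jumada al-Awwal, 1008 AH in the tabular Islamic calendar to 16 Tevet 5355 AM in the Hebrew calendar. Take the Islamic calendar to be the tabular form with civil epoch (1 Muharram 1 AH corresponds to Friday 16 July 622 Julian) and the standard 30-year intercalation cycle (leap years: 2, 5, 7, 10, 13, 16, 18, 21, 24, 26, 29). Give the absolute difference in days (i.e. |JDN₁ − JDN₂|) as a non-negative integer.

JDN of the first date = 2305428.
JDN of the second date = 2303618.
|2303618 − 2305428| = 1810.

1810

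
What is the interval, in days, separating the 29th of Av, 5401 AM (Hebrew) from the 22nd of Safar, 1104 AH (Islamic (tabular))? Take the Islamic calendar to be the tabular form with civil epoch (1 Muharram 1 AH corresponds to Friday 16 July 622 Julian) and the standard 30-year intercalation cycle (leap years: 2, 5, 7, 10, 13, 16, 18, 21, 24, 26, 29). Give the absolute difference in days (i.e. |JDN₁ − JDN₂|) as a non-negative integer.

JDN of the first date = 2320640.
JDN of the second date = 2339357.
|2339357 − 2320640| = 18717.

18717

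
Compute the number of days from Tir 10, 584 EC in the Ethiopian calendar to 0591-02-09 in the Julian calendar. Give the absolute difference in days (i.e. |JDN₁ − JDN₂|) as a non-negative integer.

First date → JDN 1937291; second date → JDN 1936960.
The interval is |1937291 − 1936960| = 331 days.

331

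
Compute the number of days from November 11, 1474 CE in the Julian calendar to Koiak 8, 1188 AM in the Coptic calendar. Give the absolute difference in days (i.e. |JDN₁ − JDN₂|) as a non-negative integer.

1072

First date → JDN 2259751; second date → JDN 2258679.
The interval is |2259751 − 2258679| = 1072 days.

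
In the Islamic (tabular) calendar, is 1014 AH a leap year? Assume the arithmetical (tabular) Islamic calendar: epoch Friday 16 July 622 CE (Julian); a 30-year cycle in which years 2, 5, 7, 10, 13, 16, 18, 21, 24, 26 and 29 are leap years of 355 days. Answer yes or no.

yes

Year 1014 AH is year 24 of its 30-year cycle; leap positions are 2, 5, 7, 10, 13, 16, 18, 21, 24, 26, 29, so it is a leap year (355 days).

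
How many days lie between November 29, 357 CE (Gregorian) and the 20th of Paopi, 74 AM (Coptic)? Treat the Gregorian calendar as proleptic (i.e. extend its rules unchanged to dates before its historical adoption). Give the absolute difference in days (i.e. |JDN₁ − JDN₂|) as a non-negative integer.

First date → JDN 1851784; second date → JDN 1851742.
The interval is |1851784 − 1851742| = 42 days.

42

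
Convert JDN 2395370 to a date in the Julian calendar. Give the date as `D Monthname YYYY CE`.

The Gregorian equivalent of JDN 2395370 is 14 March 1846.
In the Julian calendar that day is 2 March 1846 CE.

2 March 1846 CE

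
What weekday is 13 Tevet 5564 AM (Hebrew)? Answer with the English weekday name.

Equivalently 28 December 1803 Gregorian, JDN 2379953.
Since JDN mod 7 = 2 (0 = Monday), the day is Wednesday.

Wednesday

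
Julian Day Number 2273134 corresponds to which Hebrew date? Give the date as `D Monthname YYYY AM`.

JDN 2273134 is 13 July 1511 in the proleptic Gregorian calendar.
In the Hebrew calendar that day is 7 Tammuz 5271 AM.

7 Tammuz 5271 AM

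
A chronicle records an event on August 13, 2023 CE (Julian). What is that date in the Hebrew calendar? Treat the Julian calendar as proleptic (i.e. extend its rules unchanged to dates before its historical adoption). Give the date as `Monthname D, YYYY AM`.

Julian Day Number of the source date = 2460183.
Converting JDN 2460183 to the Hebrew calendar gives 9 Elul 5783 AM.

Elul 9, 5783 AM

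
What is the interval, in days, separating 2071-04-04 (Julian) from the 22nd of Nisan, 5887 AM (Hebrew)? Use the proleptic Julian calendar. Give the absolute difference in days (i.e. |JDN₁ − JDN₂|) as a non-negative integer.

20441

JDN of the first date = 2477584.
JDN of the second date = 2498025.
|2498025 − 2477584| = 20441.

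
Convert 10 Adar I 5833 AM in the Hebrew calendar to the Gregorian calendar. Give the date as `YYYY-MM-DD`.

Julian Day Number of the source date = 2478256.
Converting JDN 2478256 to the Gregorian calendar gives 17 February 2073 CE.

2073-02-17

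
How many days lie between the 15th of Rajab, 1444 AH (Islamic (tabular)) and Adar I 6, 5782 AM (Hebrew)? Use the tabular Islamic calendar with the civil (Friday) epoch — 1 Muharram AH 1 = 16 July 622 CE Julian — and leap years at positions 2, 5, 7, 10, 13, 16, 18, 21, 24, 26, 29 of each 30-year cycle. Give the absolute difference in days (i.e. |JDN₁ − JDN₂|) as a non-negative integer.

364

JDN of the first date = 2459982.
JDN of the second date = 2459618.
|2459618 − 2459982| = 364.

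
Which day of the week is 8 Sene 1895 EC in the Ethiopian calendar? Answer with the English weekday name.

This is JDN 2416281 (15 June 1903 Gregorian).
JDN 2416281 mod 7 = 0, and JDN 0 was a Monday, so this is a Monday.

Monday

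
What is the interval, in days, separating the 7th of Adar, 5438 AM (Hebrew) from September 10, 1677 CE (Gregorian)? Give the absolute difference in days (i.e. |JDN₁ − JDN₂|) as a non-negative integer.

JDN of the first date = 2333997.
JDN of the second date = 2333825.
|2333825 − 2333997| = 172.

172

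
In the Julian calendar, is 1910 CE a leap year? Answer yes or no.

1910 mod 4 = 2, so it is a common year in the Julian calendar.

no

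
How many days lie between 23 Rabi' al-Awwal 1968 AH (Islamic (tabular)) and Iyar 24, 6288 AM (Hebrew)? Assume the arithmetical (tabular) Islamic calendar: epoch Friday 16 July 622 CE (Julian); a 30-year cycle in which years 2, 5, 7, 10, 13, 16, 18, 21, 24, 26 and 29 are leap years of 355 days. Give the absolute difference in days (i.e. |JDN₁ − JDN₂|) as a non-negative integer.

First date → JDN 2645560; second date → JDN 2644528.
The interval is |2645560 − 2644528| = 1032 days.

1032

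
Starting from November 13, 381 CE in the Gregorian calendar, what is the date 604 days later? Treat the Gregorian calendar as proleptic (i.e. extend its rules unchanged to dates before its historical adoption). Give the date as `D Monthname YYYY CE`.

10 July 383 CE

The starting date is JDN 1860534; 1860534 + 604 = 1861138.
JDN 1861138 corresponds to 10 July 383 CE.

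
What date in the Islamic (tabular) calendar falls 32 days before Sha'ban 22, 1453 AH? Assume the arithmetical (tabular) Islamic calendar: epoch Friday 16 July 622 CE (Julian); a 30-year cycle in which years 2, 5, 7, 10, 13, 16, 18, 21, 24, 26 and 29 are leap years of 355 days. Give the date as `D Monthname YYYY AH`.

20 Rajab 1453 AH

Counting 32 days back from JDN 2463208 reaches JDN 2463176, which is 20 Rajab 1453 AH.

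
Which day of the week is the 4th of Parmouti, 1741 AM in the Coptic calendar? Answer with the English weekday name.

Saturday

In the Gregorian calendar this is 12 April 2025 (JDN 2460778).
JDN 2460778 mod 7 = 5, and JDN 0 was a Monday, so this is a Saturday.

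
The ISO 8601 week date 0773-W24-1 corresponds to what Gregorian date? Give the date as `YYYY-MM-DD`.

0773-06-11

ISO week 1 of 773 is the week containing the first Thursday of 773.
Week 24, day 1 (Monday) lands on 0773-06-11.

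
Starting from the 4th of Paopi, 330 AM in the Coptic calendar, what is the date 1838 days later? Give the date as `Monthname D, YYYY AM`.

Counting 1838 days forward from JDN 1945230 reaches JDN 1947068, which is Paopi 16, 335 AM.

Paopi 16, 335 AM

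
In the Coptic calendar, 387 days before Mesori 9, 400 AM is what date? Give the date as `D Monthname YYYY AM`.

The starting date is JDN 1971103; 1971103 − 387 = 1970716.
JDN 1970716 corresponds to 18 Epip 399 AM.

18 Epip 399 AM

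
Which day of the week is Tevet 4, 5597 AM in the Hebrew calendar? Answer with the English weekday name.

Monday

In the Gregorian calendar this is 12 December 1836 (JDN 2391991).
2391991 ≡ 0 (mod 7); counting from Monday = 0 gives Monday.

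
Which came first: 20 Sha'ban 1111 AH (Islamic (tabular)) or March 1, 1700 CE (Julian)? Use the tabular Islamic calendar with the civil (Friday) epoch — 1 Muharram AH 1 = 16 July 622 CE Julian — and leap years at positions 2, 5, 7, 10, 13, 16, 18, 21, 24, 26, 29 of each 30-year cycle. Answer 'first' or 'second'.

The two dates have Julian Day Numbers 2342013 and 2342043 respectively.
Since 2342013 < 2342043, the first date comes first.

first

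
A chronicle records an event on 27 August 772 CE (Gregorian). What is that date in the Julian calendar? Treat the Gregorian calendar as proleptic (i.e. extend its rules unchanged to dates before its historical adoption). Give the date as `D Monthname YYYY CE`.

For dates in this range the Gregorian date is 4 days ahead of the Julian.
27 August 772 Gregorian − 4 days → 23 August 772 Julian.

23 August 772 CE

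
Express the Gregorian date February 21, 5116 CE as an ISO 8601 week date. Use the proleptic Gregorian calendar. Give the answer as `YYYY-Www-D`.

The weekday is Monday (ISO weekday 1).
That Monday belongs to ISO week 8 of ISO year 5116.

5116-W08-1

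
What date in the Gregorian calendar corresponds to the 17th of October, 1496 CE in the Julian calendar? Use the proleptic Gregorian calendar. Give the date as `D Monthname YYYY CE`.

26 October 1496 CE

For dates in this range the Gregorian date is 9 days ahead of the Julian.
17 October 1496 Julian + 9 days → 26 October 1496 Gregorian.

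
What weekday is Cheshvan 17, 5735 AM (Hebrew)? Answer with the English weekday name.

In the Gregorian calendar this is 2 November 1974 (JDN 2442354).
JDN 2442354 mod 7 = 5, and JDN 0 was a Monday, so this is a Saturday.

Saturday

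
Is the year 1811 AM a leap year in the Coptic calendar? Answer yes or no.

1811 mod 4 = 3; in the Coptic calendar a year is leap when year mod 4 = 3, so it is a leap year.

yes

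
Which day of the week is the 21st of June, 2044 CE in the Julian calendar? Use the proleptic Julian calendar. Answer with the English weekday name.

Monday

In the Gregorian calendar this is 4 July 2044 (JDN 2467801).
JDN 2467801 mod 7 = 0, and JDN 0 was a Monday, so this is a Monday.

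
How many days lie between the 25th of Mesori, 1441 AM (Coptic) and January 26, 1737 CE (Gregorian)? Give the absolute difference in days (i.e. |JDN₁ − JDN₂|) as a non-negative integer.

4168

First date → JDN 2351344; second date → JDN 2355512.
The interval is |2351344 − 2355512| = 4168 days.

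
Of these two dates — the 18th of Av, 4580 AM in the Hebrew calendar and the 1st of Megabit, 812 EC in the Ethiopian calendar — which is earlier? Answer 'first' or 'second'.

second

First date → JDN 2020777; second date → JDN 2020619.
JDN 2020619 < JDN 2020777, so the second date is earlier.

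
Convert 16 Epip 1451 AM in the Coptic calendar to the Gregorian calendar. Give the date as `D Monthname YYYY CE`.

Both dates share Julian Day Number 2354957; in the Gregorian calendar that is 21 July 1735 CE.

21 July 1735 CE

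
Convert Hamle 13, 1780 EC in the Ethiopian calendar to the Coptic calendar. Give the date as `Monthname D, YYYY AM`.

Epip 13, 1504 AM

Julian Day Number of the source date = 2374313.
Converting JDN 2374313 to the Coptic calendar gives 13 Epip 1504 AM.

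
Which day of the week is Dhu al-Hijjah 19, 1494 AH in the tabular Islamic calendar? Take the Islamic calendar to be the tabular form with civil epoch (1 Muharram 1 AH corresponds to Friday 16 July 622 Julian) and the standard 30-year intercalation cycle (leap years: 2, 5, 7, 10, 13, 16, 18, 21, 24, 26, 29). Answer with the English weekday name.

In the Gregorian calendar this is 10 January 2072 (JDN 2477852).
JDN 2477852 mod 7 = 6, and JDN 0 was a Monday, so this is a Sunday.

Sunday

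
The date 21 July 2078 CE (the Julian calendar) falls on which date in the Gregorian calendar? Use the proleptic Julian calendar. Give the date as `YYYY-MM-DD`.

For dates in this range the Gregorian date is 13 days ahead of the Julian.
21 July 2078 Julian + 13 days → 3 August 2078 Gregorian.

2078-08-03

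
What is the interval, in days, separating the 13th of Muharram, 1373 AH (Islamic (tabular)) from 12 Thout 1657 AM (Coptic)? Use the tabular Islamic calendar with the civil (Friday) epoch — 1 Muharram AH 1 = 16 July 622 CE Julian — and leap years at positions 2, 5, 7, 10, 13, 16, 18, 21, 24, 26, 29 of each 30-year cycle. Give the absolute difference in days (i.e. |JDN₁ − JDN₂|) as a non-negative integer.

JDN of the first date = 2434643.
JDN of the second date = 2429895.
|2429895 − 2434643| = 4748.

4748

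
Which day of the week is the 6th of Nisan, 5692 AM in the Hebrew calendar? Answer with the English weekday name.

Tuesday

Equivalently 12 April 1932 Gregorian, JDN 2426810.
Since JDN mod 7 = 1 (0 = Monday), the day is Tuesday.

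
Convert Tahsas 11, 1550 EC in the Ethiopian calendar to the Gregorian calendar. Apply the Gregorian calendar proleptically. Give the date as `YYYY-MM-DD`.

1557-12-17

Julian Day Number of the source date = 2290093.
Converting JDN 2290093 to the Gregorian calendar gives 17 December 1557 CE.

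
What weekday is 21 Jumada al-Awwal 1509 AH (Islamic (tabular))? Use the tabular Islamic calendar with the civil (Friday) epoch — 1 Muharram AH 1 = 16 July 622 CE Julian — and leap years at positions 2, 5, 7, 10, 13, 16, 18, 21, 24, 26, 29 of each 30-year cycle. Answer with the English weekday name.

Equivalently 7 January 2086 Gregorian, JDN 2482963.
2482963 ≡ 0 (mod 7); counting from Monday = 0 gives Monday.

Monday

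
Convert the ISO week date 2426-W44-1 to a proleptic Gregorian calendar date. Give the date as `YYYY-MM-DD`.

2426-10-26

ISO week 1 of 2426 is the week containing the first Thursday of 2426.
Week 44, day 1 (Monday) lands on 2426-10-26.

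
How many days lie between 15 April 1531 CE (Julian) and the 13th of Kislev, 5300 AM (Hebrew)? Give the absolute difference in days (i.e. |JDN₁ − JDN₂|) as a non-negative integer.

First date → JDN 2280360; second date → JDN 2283505.
The interval is |2280360 − 2283505| = 3145 days.

3145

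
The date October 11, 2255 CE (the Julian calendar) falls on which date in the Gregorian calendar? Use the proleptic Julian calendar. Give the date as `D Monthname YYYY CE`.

For dates in this range the Gregorian date is 15 days ahead of the Julian.
11 October 2255 Julian + 15 days → 26 October 2255 Gregorian.

26 October 2255 CE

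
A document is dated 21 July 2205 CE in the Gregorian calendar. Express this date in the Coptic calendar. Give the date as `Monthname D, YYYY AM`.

Epip 12, 1921 AM

Both dates share Julian Day Number 2526621; in the Coptic calendar that is 12 Epip 1921 AM.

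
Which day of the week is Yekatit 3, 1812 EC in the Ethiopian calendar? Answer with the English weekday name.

Thursday

Equivalently 10 February 1820 Gregorian, JDN 2385841.
2385841 ≡ 3 (mod 7); counting from Monday = 0 gives Thursday.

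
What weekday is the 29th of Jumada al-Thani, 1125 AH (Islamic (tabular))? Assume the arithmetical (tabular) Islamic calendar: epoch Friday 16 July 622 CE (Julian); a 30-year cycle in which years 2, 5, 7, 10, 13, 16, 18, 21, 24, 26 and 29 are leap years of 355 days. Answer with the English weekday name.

This is JDN 2346924 (23 July 1713 Gregorian).
2346924 ≡ 6 (mod 7); counting from Monday = 0 gives Sunday.

Sunday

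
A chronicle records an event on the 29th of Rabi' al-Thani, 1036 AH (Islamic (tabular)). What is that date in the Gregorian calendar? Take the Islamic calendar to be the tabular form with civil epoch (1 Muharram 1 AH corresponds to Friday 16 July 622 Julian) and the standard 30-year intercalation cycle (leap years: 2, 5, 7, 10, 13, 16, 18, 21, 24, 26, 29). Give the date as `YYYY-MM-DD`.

Julian Day Number of the source date = 2315326.
Converting JDN 2315326 to the Gregorian calendar gives 17 January 1627 CE.

1627-01-17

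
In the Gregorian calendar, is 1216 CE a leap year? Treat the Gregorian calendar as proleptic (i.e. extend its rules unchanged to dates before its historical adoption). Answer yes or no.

1216 is divisible by 4 and not by 100, so it is a leap year.

yes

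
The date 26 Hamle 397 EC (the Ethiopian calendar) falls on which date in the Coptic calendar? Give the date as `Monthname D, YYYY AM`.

Both dates share Julian Day Number 1869185; in the Coptic calendar that is 26 Epip 121 AM.

Epip 26, 121 AM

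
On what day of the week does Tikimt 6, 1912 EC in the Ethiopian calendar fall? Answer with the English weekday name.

Friday

In the Gregorian calendar this is 17 October 1919 (JDN 2422249).
2422249 ≡ 4 (mod 7); counting from Monday = 0 gives Friday.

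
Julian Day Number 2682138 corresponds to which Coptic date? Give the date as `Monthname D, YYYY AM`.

JDN 2682138 is 6 May 2631 in the Gregorian calendar.
In the Coptic calendar that day is Parmouti 23, 2347 AM.

Parmouti 23, 2347 AM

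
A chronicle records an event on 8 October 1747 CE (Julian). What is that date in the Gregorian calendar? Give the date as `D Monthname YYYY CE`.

19 October 1747 CE

For dates in this range the Gregorian date is 11 days ahead of the Julian.
8 October 1747 Julian + 11 days → 19 October 1747 Gregorian.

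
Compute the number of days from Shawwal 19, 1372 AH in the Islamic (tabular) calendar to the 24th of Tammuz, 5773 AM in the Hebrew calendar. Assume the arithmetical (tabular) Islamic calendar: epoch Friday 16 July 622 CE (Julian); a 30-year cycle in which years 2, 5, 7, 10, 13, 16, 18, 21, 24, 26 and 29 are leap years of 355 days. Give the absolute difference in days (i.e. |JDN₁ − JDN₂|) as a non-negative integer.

21915

First date → JDN 2434561; second date → JDN 2456476.
The interval is |2434561 − 2456476| = 21915 days.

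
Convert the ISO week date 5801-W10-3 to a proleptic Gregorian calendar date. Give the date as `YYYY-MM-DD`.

5801-03-04

ISO week 1 of 5801 is the week containing the first Thursday of 5801.
Week 10, day 3 (Wednesday) lands on 5801-03-04.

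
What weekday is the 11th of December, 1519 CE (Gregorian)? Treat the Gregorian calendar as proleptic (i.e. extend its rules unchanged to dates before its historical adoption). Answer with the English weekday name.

Since JDN mod 7 = 3 (0 = Monday), the day is Thursday.

Thursday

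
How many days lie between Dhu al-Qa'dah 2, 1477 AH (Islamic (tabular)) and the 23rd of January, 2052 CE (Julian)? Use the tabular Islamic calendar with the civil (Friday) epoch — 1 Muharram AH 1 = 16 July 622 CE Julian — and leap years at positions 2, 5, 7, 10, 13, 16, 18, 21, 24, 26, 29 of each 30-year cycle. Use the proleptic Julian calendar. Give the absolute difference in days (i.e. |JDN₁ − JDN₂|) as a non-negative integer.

1208

JDN of the first date = 2471781.
JDN of the second date = 2470573.
|2470573 − 2471781| = 1208.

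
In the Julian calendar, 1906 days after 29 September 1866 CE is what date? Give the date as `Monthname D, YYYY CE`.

December 18, 1871 CE

Counting 1906 days forward from JDN 2402886 reaches JDN 2404792, which is December 18, 1871 CE.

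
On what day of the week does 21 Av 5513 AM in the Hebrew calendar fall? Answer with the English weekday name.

In the Gregorian calendar this is 21 August 1753 (JDN 2361563).
Since JDN mod 7 = 1 (0 = Monday), the day is Tuesday.

Tuesday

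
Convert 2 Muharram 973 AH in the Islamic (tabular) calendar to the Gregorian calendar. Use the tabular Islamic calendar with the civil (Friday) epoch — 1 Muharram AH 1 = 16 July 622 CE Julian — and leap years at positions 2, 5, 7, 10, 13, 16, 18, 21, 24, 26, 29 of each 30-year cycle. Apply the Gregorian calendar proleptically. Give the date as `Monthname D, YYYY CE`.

August 9, 1565 CE

Both dates share Julian Day Number 2292885; in the Gregorian calendar that is 9 August 1565 CE.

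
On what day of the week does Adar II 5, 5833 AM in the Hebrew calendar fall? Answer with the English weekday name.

This is JDN 2478281 (14 March 2073 Gregorian).
Since JDN mod 7 = 1 (0 = Monday), the day is Tuesday.

Tuesday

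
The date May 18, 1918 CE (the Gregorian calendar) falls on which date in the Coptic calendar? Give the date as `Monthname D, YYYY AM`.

Julian Day Number of the source date = 2421732.
Converting JDN 2421732 to the Coptic calendar gives 10 Pashons 1634 AM.

Pashons 10, 1634 AM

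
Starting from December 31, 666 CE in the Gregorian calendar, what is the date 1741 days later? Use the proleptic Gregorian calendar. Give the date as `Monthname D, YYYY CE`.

October 7, 671 CE

Counting 1741 days forward from JDN 1964676 reaches JDN 1966417, which is October 7, 671 CE.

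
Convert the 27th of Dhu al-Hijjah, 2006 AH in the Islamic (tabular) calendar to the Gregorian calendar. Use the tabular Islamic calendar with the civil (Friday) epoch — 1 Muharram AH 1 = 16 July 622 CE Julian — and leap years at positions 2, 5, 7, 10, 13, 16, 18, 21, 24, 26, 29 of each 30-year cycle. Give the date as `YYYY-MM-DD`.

Julian Day Number of the source date = 2659296.
Converting JDN 2659296 to the Gregorian calendar gives 20 October 2568 CE.

2568-10-20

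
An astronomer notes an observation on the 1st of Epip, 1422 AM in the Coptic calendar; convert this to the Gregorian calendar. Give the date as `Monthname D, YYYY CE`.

July 6, 1706 CE

Both dates share Julian Day Number 2344350; in the Gregorian calendar that is 6 July 1706 CE.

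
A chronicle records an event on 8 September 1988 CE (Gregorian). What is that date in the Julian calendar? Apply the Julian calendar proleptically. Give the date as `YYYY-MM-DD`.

For dates in this range the Gregorian date is 13 days ahead of the Julian.
8 September 1988 Gregorian − 13 days → 26 August 1988 Julian.

1988-08-26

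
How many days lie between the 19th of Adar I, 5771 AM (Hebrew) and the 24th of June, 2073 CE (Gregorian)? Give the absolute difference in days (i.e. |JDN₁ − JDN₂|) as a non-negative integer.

JDN of the first date = 2455616.
JDN of the second date = 2478383.
|2478383 − 2455616| = 22767.

22767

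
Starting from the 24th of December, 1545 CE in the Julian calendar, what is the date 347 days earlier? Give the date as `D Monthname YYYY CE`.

11 January 1545 CE

The starting date is JDN 2285727; 2285727 − 347 = 2285380.
JDN 2285380 corresponds to 11 January 1545 CE.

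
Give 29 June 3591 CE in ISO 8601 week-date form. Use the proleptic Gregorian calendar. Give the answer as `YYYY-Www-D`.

The weekday is Saturday (ISO weekday 6).
That Saturday belongs to ISO week 26 of ISO year 3591.

3591-W26-6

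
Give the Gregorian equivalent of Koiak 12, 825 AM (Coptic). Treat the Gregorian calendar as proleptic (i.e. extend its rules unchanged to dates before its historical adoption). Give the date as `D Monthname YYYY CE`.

Julian Day Number of the source date = 2126097.
Converting JDN 2126097 to the Gregorian calendar gives 15 December 1108 CE.

15 December 1108 CE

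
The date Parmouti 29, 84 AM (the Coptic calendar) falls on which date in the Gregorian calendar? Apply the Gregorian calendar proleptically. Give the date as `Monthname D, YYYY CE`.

Julian Day Number of the source date = 1855584.
Converting JDN 1855584 to the Gregorian calendar gives 25 April 368 CE.

April 25, 368 CE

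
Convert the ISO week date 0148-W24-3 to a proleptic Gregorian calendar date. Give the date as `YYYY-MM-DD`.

0148-06-12

ISO week 1 of 148 is the week containing the first Thursday of 148.
Week 24, day 3 (Wednesday) lands on 0148-06-12.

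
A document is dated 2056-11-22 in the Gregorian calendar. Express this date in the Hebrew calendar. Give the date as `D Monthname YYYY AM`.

Julian Day Number of the source date = 2472325.
Converting JDN 2472325 to the Hebrew calendar gives 14 Kislev 5817 AM.

14 Kislev 5817 AM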